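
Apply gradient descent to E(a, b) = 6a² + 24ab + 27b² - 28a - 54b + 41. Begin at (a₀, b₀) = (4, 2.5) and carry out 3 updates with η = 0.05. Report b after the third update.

∇E = (12a + 24b - 28, 24a + 54b - 54)
Step 1: at (4, 2.5), ∇E = (80, 177) → (4, 2.5) − 0.05·(80, 177) = (0, -6.35)
Step 2: at (0, -6.35), ∇E = (-180.4, -396.9) → (0, -6.35) − 0.05·(-180.4, -396.9) = (9.02, 13.495)
Step 3: at (9.02, 13.495), ∇E = (404.12, 891.21) → (9.02, 13.495) − 0.05·(404.12, 891.21) = (-11.186, -31.0655)
b = -31.0655

-31.0655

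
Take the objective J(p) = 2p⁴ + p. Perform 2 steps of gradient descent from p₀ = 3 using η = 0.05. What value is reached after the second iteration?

185.59465

J′(p) = 8p³ + 1
p₁ = 3 − 0.05·217 = -7.85
p₂ = -7.85 − 0.05·(-3868.893) = 185.59465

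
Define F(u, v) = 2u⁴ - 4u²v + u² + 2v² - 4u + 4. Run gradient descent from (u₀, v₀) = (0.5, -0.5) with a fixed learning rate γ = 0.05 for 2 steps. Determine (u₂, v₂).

(0.53, -0.23)

∇F = (8u³ - 8uv + 2u - 4, -4u² + 4v)
Step 1: at (0.5, -0.5), ∇F = (0, -3) → (0.5, -0.5) − 0.05·(0, -3) = (0.5, -0.35)
Step 2: at (0.5, -0.35), ∇F = (-0.6, -2.4) → (0.5, -0.35) − 0.05·(-0.6, -2.4) = (0.53, -0.23)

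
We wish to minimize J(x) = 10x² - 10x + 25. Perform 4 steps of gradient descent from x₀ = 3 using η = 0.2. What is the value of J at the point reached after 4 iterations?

J′(x) = 20x - 10
Step 1: J′(3) = 50; x₁ = 3 − 0.2·50 = -7
Step 2: J′(-7) = -150; x₂ = -7 − 0.2·(-150) = 23
Step 3: J′(23) = 450; x₃ = 23 − 0.2·450 = -67
Step 4: J′(-67) = -1350; x₄ = -67 − 0.2·(-1350) = 203
J(203) = 410085

410085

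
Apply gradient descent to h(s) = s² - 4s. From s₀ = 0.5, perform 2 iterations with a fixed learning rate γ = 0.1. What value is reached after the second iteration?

h′(s) = 2s - 4
Step 1: h′(0.5) = -3; s₁ = 0.5 − 0.1·(-3) = 0.8
Step 2: h′(0.8) = -2.4; s₂ = 0.8 − 0.1·(-2.4) = 1.04

1.04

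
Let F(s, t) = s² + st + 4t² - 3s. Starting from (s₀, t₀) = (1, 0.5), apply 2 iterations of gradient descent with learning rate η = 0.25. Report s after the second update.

1.5

∇F = (2s + t - 3, s + 8t)
(s₁, t₁) = (1, 0.5) − 0.25·(-0.5, 5) = (1.125, -0.75)
(s₂, t₂) = (1.125, -0.75) − 0.25·(-1.5, -4.875) = (1.5, 0.46875)
s = 1.5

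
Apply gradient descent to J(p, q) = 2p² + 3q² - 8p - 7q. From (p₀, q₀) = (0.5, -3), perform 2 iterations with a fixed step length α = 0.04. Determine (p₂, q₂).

(0.9416, -1.24)

∇J = (4p - 8, 6q - 7)
(p₁, q₁) = (0.5, -3) − 0.04·(-6, -25) = (0.74, -2)
(p₂, q₂) = (0.74, -2) − 0.04·(-5.04, -19) = (0.9416, -1.24)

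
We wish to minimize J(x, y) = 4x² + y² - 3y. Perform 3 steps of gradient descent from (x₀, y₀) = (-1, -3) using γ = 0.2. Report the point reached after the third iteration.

∇J = (8x, 2y - 3)
Step 1: at (-1, -3), ∇J = (-8, -9) → (-1, -3) − 0.2·(-8, -9) = (0.6, -1.2)
Step 2: at (0.6, -1.2), ∇J = (4.8, -5.4) → (0.6, -1.2) − 0.2·(4.8, -5.4) = (-0.36, -0.12)
Step 3: at (-0.36, -0.12), ∇J = (-2.88, -3.24) → (-0.36, -0.12) − 0.2·(-2.88, -3.24) = (0.216, 0.528)

(0.216, 0.528)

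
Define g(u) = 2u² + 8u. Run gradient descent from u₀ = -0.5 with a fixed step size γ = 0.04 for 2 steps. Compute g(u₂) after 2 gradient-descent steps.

g′(u) = 4u + 8
Step 1: g′(-0.5) = 6; u₁ = -0.5 − 0.04·6 = -0.74
Step 2: g′(-0.74) = 5.04; u₂ = -0.74 − 0.04·5.04 = -0.9416
g(-0.9416) = -5.75957888

-5.75957888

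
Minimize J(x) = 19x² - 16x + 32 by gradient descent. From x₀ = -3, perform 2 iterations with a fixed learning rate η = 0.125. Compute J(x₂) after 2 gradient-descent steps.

J′(x) = 38x - 16
x₁ = -3 − 0.125·(-130) = 13.25
x₂ = 13.25 − 0.125·487.5 = -47.6875
J(-47.6875) = 44002.85546875

44002.85546875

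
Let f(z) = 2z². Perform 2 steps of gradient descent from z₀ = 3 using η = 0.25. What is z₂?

f′(z) = 4z
Step 1: f′(3) = 12; z₁ = 3 − 0.25·12 = 0
Step 2: f′(0) = 0; z₂ = 0 − 0.25·0 = 0

0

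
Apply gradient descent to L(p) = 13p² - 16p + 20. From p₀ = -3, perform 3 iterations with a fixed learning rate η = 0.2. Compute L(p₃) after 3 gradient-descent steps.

L′(p) = 26p - 16
p₁ = -3 − 0.2·(-94) = 15.8
p₂ = 15.8 − 0.2·394.8 = -63.16
p₃ = -63.16 − 0.2·(-1658.16) = 268.472
L(268.472) = 932728.240192

932728.240192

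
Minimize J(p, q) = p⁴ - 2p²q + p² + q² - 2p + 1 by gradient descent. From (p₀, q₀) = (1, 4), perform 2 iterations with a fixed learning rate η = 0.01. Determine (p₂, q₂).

(1.23791488, 3.886288)

∇J = (4p³ - 4pq + 2p - 2, -2p² + 2q)
(p₁, q₁) = (1, 4) − 0.01·(-12, 6) = (1.12, 3.94)
(p₂, q₂) = (1.12, 3.94) − 0.01·(-11.791488, 5.3712) = (1.23791488, 3.886288)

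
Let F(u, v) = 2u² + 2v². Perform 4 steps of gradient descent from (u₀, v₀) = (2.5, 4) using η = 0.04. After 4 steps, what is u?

1.2446784

∇F = (4u, 4v)
Step 1: at (2.5, 4), ∇F = (10, 16) → (2.5, 4) − 0.04·(10, 16) = (2.1, 3.36)
Step 2: at (2.1, 3.36), ∇F = (8.4, 13.44) → (2.1, 3.36) − 0.04·(8.4, 13.44) = (1.764, 2.8224)
Step 3: at (1.764, 2.8224), ∇F = (7.056, 11.2896) → (1.764, 2.8224) − 0.04·(7.056, 11.2896) = (1.48176, 2.370816)
Step 4: at (1.48176, 2.370816), ∇F = (5.92704, 9.483264) → (1.48176, 2.370816) − 0.04·(5.92704, 9.483264) = (1.2446784, 1.99148544)
u = 1.2446784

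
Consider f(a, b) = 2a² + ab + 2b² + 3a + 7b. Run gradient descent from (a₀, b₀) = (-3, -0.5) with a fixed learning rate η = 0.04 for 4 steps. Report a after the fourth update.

∇f = (4a + b + 3, a + 4b + 7)
(a₁, b₁) = (-3, -0.5) − 0.04·(-9.5, 2) = (-2.62, -0.58)
(a₂, b₂) = (-2.62, -0.58) − 0.04·(-8.06, 2.06) = (-2.2976, -0.6624)
(a₃, b₃) = (-2.2976, -0.6624) − 0.04·(-6.8528, 2.0528) = (-2.023488, -0.744512)
(a₄, b₄) = (-2.023488, -0.744512) − 0.04·(-5.838464, 1.998464) = (-1.78994944, -0.82445056)
a = -1.78994944

-1.78994944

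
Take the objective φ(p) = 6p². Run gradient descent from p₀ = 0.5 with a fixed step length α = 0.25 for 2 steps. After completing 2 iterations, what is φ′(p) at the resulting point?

24

φ′(p) = 12p
Step 1: φ′(0.5) = 6; p₁ = 0.5 − 0.25·6 = -1
Step 2: φ′(-1) = -12; p₂ = -1 − 0.25·(-12) = 2
φ′(p) at (2) = 24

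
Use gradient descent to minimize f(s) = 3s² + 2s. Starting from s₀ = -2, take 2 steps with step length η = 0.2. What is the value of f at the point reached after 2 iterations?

-0.32

f′(s) = 6s + 2
s₁ = -2 − 0.2·(-10) = 0
s₂ = 0 − 0.2·2 = -0.4
f(-0.4) = -0.32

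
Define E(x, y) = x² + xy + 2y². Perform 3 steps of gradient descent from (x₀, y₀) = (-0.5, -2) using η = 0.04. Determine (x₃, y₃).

∇E = (2x + y, x + 4y)
(x₁, y₁) = (-0.5, -2) − 0.04·(-3, -8.5) = (-0.38, -1.66)
(x₂, y₂) = (-0.38, -1.66) − 0.04·(-2.42, -7.02) = (-0.2832, -1.3792)
(x₃, y₃) = (-0.2832, -1.3792) − 0.04·(-1.9456, -5.8) = (-0.205376, -1.1472)

(-0.205376, -1.1472)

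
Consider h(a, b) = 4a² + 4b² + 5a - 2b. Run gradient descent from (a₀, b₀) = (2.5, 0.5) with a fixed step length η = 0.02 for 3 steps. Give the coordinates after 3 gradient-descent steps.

(1.2272, 0.398176)

∇h = (8a + 5, 8b - 2)
(a₁, b₁) = (2.5, 0.5) − 0.02·(25, 2) = (2, 0.46)
(a₂, b₂) = (2, 0.46) − 0.02·(21, 1.68) = (1.58, 0.4264)
(a₃, b₃) = (1.58, 0.4264) − 0.02·(17.64, 1.4112) = (1.2272, 0.398176)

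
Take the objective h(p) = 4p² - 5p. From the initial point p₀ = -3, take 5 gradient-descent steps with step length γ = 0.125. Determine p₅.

0.625

h′(p) = 8p - 5
p₁ = -3 − 0.125·(-29) = 0.625
p₂ = 0.625 − 0.125·0 = 0.625
p₃ = 0.625 − 0.125·0 = 0.625
p₄ = 0.625 − 0.125·0 = 0.625
p₅ = 0.625 − 0.125·0 = 0.625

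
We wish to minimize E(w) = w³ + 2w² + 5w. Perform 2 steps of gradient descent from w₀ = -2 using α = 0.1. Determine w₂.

-4.763

E′(w) = 3w² + 4w + 5
Step 1: E′(-2) = 9; w₁ = -2 − 0.1·9 = -2.9
Step 2: E′(-2.9) = 18.63; w₂ = -2.9 − 0.1·18.63 = -4.763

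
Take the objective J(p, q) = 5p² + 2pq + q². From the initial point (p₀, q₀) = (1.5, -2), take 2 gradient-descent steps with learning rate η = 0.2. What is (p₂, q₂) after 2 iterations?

∇J = (10p + 2q, 2p + 2q)
Step 1: at (1.5, -2), ∇J = (11, -1) → (1.5, -2) − 0.2·(11, -1) = (-0.7, -1.8)
Step 2: at (-0.7, -1.8), ∇J = (-10.6, -5) → (-0.7, -1.8) − 0.2·(-10.6, -5) = (1.42, -0.8)

(1.42, -0.8)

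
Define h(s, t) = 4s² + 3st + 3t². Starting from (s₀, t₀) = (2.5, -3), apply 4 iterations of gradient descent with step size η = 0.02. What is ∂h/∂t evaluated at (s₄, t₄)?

-8.15557896

∇h = (8s + 3t, 3s + 6t)
Step 1: at (2.5, -3), ∇h = (11, -10.5) → (2.5, -3) − 0.02·(11, -10.5) = (2.28, -2.79)
Step 2: at (2.28, -2.79), ∇h = (9.87, -9.9) → (2.28, -2.79) − 0.02·(9.87, -9.9) = (2.0826, -2.592)
Step 3: at (2.0826, -2.592), ∇h = (8.8848, -9.3042) → (2.0826, -2.592) − 0.02·(8.8848, -9.3042) = (1.904904, -2.405916)
Step 4: at (1.904904, -2.405916), ∇h = (8.021484, -8.720784) → (1.904904, -2.405916) − 0.02·(8.021484, -8.720784) = (1.74447432, -2.23150032)
∂h/∂t at (1.74447432, -2.23150032) = -8.15557896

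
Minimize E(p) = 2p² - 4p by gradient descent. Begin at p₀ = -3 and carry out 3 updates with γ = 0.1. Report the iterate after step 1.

-1.4

E′(p) = 4p - 4
p₁ = -3 − 0.1·(-16) = -1.4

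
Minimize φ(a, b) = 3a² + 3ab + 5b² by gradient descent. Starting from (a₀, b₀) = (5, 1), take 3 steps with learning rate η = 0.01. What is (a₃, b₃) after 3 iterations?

(4.089215, 0.350391)

∇φ = (6a + 3b, 3a + 10b)
(a₁, b₁) = (5, 1) − 0.01·(33, 25) = (4.67, 0.75)
(a₂, b₂) = (4.67, 0.75) − 0.01·(30.27, 21.51) = (4.3673, 0.5349)
(a₃, b₃) = (4.3673, 0.5349) − 0.01·(27.8085, 18.4509) = (4.089215, 0.350391)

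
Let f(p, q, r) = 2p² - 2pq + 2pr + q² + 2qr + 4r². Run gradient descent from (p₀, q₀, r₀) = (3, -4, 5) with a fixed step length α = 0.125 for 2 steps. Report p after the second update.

-1.3125

∇f = (4p - 2q + 2r, -2p + 2q + 2r, 2p + 2q + 8r)
(p₁, q₁, r₁) = (3, -4, 5) − 0.125·(30, -4, 38) = (-0.75, -3.5, 0.25)
(p₂, q₂, r₂) = (-0.75, -3.5, 0.25) − 0.125·(4.5, -5, -6.5) = (-1.3125, -2.875, 1.0625)
p = -1.3125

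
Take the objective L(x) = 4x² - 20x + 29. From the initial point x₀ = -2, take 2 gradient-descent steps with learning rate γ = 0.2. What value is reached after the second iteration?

L′(x) = 8x - 20
Step 1: L′(-2) = -36; x₁ = -2 − 0.2·(-36) = 5.2
Step 2: L′(5.2) = 21.6; x₂ = 5.2 − 0.2·21.6 = 0.88

0.88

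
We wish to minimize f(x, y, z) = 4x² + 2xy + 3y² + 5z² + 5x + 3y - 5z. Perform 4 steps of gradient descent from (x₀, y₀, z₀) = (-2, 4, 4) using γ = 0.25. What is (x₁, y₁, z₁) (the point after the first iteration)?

(-1.25, -1.75, -4.75)

∇f = (8x + 2y + 5, 2x + 6y + 3, 10z - 5)
(x₁, y₁, z₁) = (-2, 4, 4) − 0.25·(-3, 23, 35) = (-1.25, -1.75, -4.75)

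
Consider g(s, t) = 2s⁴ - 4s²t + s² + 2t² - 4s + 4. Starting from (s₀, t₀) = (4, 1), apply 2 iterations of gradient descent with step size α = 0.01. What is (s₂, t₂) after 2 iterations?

∇g = (8s³ - 8st + 2s - 4, -4s² + 4t)
Step 1: at (4, 1), ∇g = (484, -60) → (4, 1) − 0.01·(484, -60) = (-0.84, 1.6)
Step 2: at (-0.84, 1.6), ∇g = (0.330368, 3.5776) → (-0.84, 1.6) − 0.01·(0.330368, 3.5776) = (-0.84330368, 1.564224)

(-0.84330368, 1.564224)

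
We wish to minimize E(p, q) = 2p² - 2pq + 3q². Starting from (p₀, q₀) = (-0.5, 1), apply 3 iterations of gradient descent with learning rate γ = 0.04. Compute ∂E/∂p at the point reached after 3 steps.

∇E = (4p - 2q, -2p + 6q)
(p₁, q₁) = (-0.5, 1) − 0.04·(-4, 7) = (-0.34, 0.72)
(p₂, q₂) = (-0.34, 0.72) − 0.04·(-2.8, 5) = (-0.228, 0.52)
(p₃, q₃) = (-0.228, 0.52) − 0.04·(-1.952, 3.576) = (-0.14992, 0.37696)
∂E/∂p at (-0.14992, 0.37696) = -1.3536

-1.3536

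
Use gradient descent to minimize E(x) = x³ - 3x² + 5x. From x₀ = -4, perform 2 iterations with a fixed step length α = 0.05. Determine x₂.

-19.698375

E′(x) = 3x² - 6x + 5
x₁ = -4 − 0.05·77 = -7.85
x₂ = -7.85 − 0.05·236.9675 = -19.698375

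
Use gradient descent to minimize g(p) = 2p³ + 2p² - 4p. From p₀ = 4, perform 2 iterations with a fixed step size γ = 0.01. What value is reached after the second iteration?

2.331616

g′(p) = 6p² + 4p - 4
Step 1: g′(4) = 108; p₁ = 4 − 0.01·108 = 2.92
Step 2: g′(2.92) = 58.8384; p₂ = 2.92 − 0.01·58.8384 = 2.331616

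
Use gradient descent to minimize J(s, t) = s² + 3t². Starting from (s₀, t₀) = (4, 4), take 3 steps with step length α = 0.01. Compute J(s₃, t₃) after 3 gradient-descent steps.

∇J = (2s, 6t)
(s₁, t₁) = (4, 4) − 0.01·(8, 24) = (3.92, 3.76)
(s₂, t₂) = (3.92, 3.76) − 0.01·(7.84, 22.56) = (3.8416, 3.5344)
(s₃, t₃) = (3.8416, 3.5344) − 0.01·(7.6832, 21.2064) = (3.764768, 3.322336)
J(3.764768, 3.322336) = 47.287227584512

47.287227584512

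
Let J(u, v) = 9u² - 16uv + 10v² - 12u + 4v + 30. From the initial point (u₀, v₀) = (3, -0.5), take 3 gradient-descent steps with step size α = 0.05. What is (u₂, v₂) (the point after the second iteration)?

∇J = (18u - 16v - 12, -16u + 20v + 4)
Step 1: at (3, -0.5), ∇J = (50, -54) → (3, -0.5) − 0.05·(50, -54) = (0.5, 2.2)
Step 2: at (0.5, 2.2), ∇J = (-38.2, 40) → (0.5, 2.2) − 0.05·(-38.2, 40) = (2.41, 0.2)

(2.41, 0.2)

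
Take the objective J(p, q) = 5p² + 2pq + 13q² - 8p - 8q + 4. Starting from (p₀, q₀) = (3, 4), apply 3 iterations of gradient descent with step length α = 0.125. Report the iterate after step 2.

∇J = (10p + 2q - 8, 2p + 26q - 8)
Step 1: at (3, 4), ∇J = (30, 102) → (3, 4) − 0.125·(30, 102) = (-0.75, -8.75)
Step 2: at (-0.75, -8.75), ∇J = (-33, -237) → (-0.75, -8.75) − 0.125·(-33, -237) = (3.375, 20.875)

(3.375, 20.875)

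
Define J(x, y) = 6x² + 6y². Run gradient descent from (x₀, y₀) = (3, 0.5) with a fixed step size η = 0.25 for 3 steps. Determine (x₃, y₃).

(-24, -4)

∇J = (12x, 12y)
(x₁, y₁) = (3, 0.5) − 0.25·(36, 6) = (-6, -1)
(x₂, y₂) = (-6, -1) − 0.25·(-72, -12) = (12, 2)
(x₃, y₃) = (12, 2) − 0.25·(144, 24) = (-24, -4)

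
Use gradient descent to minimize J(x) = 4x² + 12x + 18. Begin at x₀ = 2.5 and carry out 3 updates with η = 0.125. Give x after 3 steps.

J′(x) = 8x + 12
x₁ = 2.5 − 0.125·32 = -1.5
x₂ = -1.5 − 0.125·0 = -1.5
x₃ = -1.5 − 0.125·0 = -1.5

-1.5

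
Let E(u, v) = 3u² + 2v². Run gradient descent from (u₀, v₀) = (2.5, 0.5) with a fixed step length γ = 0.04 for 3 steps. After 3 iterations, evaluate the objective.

3.788772676608

∇E = (6u, 4v)
(u₁, v₁) = (2.5, 0.5) − 0.04·(15, 2) = (1.9, 0.42)
(u₂, v₂) = (1.9, 0.42) − 0.04·(11.4, 1.68) = (1.444, 0.3528)
(u₃, v₃) = (1.444, 0.3528) − 0.04·(8.664, 1.4112) = (1.09744, 0.296352)
E(1.09744, 0.296352) = 3.788772676608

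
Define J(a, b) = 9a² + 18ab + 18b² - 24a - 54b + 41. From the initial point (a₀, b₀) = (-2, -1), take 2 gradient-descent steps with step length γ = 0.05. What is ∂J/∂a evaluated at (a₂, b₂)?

∇J = (18a + 18b - 24, 18a + 36b - 54)
(a₁, b₁) = (-2, -1) − 0.05·(-78, -126) = (1.9, 5.3)
(a₂, b₂) = (1.9, 5.3) − 0.05·(105.6, 171) = (-3.38, -3.25)
∂J/∂a at (-3.38, -3.25) = -143.34

-143.34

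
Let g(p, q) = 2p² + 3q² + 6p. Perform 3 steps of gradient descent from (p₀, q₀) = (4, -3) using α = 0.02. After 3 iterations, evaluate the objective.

∇g = (4p + 6, 6q)
Step 1: at (4, -3), ∇g = (22, -18) → (4, -3) − 0.02·(22, -18) = (3.56, -2.64)
Step 2: at (3.56, -2.64), ∇g = (20.24, -15.84) → (3.56, -2.64) − 0.02·(20.24, -15.84) = (3.1552, -2.3232)
Step 3: at (3.1552, -2.3232), ∇g = (18.6208, -13.9392) → (3.1552, -2.3232) − 0.02·(18.6208, -13.9392) = (2.782784, -2.044416)
g(2.782784, -2.044416) = 44.72338792448

44.72338792448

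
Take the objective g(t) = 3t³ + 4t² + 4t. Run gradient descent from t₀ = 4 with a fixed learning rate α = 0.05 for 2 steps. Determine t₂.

-14.45

g′(t) = 9t² + 8t + 4
t₁ = 4 − 0.05·180 = -5
t₂ = -5 − 0.05·189 = -14.45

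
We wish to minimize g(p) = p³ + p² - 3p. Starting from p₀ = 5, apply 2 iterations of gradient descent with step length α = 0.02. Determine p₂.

g′(p) = 3p² + 2p - 3
Step 1: g′(5) = 82; p₁ = 5 − 0.02·82 = 3.36
Step 2: g′(3.36) = 37.5888; p₂ = 3.36 − 0.02·37.5888 = 2.608224

2.608224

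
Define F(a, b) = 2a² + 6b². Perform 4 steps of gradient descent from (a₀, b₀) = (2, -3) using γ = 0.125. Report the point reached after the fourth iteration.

(0.125, -0.1875)

∇F = (4a, 12b)
(a₁, b₁) = (2, -3) − 0.125·(8, -36) = (1, 1.5)
(a₂, b₂) = (1, 1.5) − 0.125·(4, 18) = (0.5, -0.75)
(a₃, b₃) = (0.5, -0.75) − 0.125·(2, -9) = (0.25, 0.375)
(a₄, b₄) = (0.25, 0.375) − 0.125·(1, 4.5) = (0.125, -0.1875)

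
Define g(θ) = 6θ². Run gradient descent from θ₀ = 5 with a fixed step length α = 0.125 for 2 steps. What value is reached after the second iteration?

1.25

g′(θ) = 12θ
θ₁ = 5 − 0.125·60 = -2.5
θ₂ = -2.5 − 0.125·(-30) = 1.25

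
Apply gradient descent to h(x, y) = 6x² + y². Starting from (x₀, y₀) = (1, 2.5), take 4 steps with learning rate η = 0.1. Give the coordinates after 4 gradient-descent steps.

(0.0016, 1.024)

∇h = (12x, 2y)
Step 1: at (1, 2.5), ∇h = (12, 5) → (1, 2.5) − 0.1·(12, 5) = (-0.2, 2)
Step 2: at (-0.2, 2), ∇h = (-2.4, 4) → (-0.2, 2) − 0.1·(-2.4, 4) = (0.04, 1.6)
Step 3: at (0.04, 1.6), ∇h = (0.48, 3.2) → (0.04, 1.6) − 0.1·(0.48, 3.2) = (-0.008, 1.28)
Step 4: at (-0.008, 1.28), ∇h = (-0.096, 2.56) → (-0.008, 1.28) − 0.1·(-0.096, 2.56) = (0.0016, 1.024)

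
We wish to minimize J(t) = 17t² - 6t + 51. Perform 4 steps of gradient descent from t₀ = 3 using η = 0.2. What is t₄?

J′(t) = 34t - 6
t₁ = 3 − 0.2·96 = -16.2
t₂ = -16.2 − 0.2·(-556.8) = 95.16
t₃ = 95.16 − 0.2·3229.44 = -550.728
t₄ = -550.728 − 0.2·(-18730.752) = 3195.4224

3195.4224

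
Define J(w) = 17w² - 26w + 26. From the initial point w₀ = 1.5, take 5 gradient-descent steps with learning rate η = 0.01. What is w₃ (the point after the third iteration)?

J′(w) = 34w - 26
Step 1: J′(1.5) = 25; w₁ = 1.5 − 0.01·25 = 1.25
Step 2: J′(1.25) = 16.5; w₂ = 1.25 − 0.01·16.5 = 1.085
Step 3: J′(1.085) = 10.89; w₃ = 1.085 − 0.01·10.89 = 0.9761

0.9761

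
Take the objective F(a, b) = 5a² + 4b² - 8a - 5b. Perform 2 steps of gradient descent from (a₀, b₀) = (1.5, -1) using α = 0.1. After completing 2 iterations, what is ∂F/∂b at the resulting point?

-0.52

∇F = (10a - 8, 8b - 5)
(a₁, b₁) = (1.5, -1) − 0.1·(7, -13) = (0.8, 0.3)
(a₂, b₂) = (0.8, 0.3) − 0.1·(0, -2.6) = (0.8, 0.56)
∂F/∂b at (0.8, 0.56) = -0.52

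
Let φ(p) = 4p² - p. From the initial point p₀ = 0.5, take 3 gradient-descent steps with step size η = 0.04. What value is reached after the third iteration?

0.242912

φ′(p) = 8p - 1
Step 1: φ′(0.5) = 3; p₁ = 0.5 − 0.04·3 = 0.38
Step 2: φ′(0.38) = 2.04; p₂ = 0.38 − 0.04·2.04 = 0.2984
Step 3: φ′(0.2984) = 1.3872; p₃ = 0.2984 − 0.04·1.3872 = 0.242912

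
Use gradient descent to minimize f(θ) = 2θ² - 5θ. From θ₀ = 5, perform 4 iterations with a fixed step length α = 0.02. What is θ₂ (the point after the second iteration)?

f′(θ) = 4θ - 5
θ₁ = 5 − 0.02·15 = 4.7
θ₂ = 4.7 − 0.02·13.8 = 4.424

4.424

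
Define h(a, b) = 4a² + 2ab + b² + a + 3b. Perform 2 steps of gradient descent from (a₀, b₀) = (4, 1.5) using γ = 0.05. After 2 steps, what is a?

∇h = (8a + 2b + 1, 2a + 2b + 3)
Step 1: at (4, 1.5), ∇h = (36, 14) → (4, 1.5) − 0.05·(36, 14) = (2.2, 0.8)
Step 2: at (2.2, 0.8), ∇h = (20.2, 9) → (2.2, 0.8) − 0.05·(20.2, 9) = (1.19, 0.35)
a = 1.19

1.19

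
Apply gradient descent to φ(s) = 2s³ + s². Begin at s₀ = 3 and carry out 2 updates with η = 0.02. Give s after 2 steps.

1.3392

φ′(s) = 6s² + 2s
Step 1: φ′(3) = 60; s₁ = 3 − 0.02·60 = 1.8
Step 2: φ′(1.8) = 23.04; s₂ = 1.8 − 0.02·23.04 = 1.3392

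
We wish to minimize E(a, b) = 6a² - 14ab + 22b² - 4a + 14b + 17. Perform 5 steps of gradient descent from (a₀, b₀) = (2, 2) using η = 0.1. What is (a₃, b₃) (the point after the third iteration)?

∇E = (12a - 14b - 4, -14a + 44b + 14)
Step 1: at (2, 2), ∇E = (-8, 74) → (2, 2) − 0.1·(-8, 74) = (2.8, -5.4)
Step 2: at (2.8, -5.4), ∇E = (105.2, -262.8) → (2.8, -5.4) − 0.1·(105.2, -262.8) = (-7.72, 20.88)
Step 3: at (-7.72, 20.88), ∇E = (-388.96, 1040.8) → (-7.72, 20.88) − 0.1·(-388.96, 1040.8) = (31.176, -83.2)

(31.176, -83.2)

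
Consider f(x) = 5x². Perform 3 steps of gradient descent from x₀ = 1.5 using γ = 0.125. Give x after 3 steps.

-0.0234375

f′(x) = 10x
Step 1: f′(1.5) = 15; x₁ = 1.5 − 0.125·15 = -0.375
Step 2: f′(-0.375) = -3.75; x₂ = -0.375 − 0.125·(-3.75) = 0.09375
Step 3: f′(0.09375) = 0.9375; x₃ = 0.09375 − 0.125·0.9375 = -0.0234375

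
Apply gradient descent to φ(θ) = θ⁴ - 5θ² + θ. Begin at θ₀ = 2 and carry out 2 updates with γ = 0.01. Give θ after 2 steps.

φ′(θ) = 4θ³ - 10θ + 1
Step 1: φ′(2) = 13; θ₁ = 2 − 0.01·13 = 1.87
Step 2: φ′(1.87) = 8.456812; θ₂ = 1.87 − 0.01·8.456812 = 1.78543188

1.78543188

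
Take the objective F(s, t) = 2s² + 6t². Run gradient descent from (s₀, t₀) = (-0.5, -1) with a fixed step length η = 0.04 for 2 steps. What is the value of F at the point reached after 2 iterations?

0.68763264

∇F = (4s, 12t)
(s₁, t₁) = (-0.5, -1) − 0.04·(-2, -12) = (-0.42, -0.52)
(s₂, t₂) = (-0.42, -0.52) − 0.04·(-1.68, -6.24) = (-0.3528, -0.2704)
F(-0.3528, -0.2704) = 0.68763264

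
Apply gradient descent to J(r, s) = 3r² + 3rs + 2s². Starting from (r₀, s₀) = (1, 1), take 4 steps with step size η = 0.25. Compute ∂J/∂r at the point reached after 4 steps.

10.81640625

∇J = (6r + 3s, 3r + 4s)
(r₁, s₁) = (1, 1) − 0.25·(9, 7) = (-1.25, -0.75)
(r₂, s₂) = (-1.25, -0.75) − 0.25·(-9.75, -6.75) = (1.1875, 0.9375)
(r₃, s₃) = (1.1875, 0.9375) − 0.25·(9.9375, 7.3125) = (-1.296875, -0.890625)
(r₄, s₄) = (-1.296875, -0.890625) − 0.25·(-10.453125, -7.453125) = (1.31640625, 0.97265625)
∂J/∂r at (1.31640625, 0.97265625) = 10.81640625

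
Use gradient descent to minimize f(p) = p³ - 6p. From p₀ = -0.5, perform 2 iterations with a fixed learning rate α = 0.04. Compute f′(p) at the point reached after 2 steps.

f′(p) = 3p² - 6
Step 1: f′(-0.5) = -5.25; p₁ = -0.5 − 0.04·(-5.25) = -0.29
Step 2: f′(-0.29) = -5.7477; p₂ = -0.29 − 0.04·(-5.7477) = -0.060092
f′(p) at (-0.060092) = -5.989166854608

-5.989166854608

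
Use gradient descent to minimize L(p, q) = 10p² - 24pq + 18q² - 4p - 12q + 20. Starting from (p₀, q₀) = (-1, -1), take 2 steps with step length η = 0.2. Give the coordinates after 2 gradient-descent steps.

(22.04, -25.96)

∇L = (20p - 24q - 4, -24p + 36q - 12)
(p₁, q₁) = (-1, -1) − 0.2·(0, -24) = (-1, 3.8)
(p₂, q₂) = (-1, 3.8) − 0.2·(-115.2, 148.8) = (22.04, -25.96)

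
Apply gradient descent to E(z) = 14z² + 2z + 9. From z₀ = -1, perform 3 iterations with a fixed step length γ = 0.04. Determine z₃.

E′(z) = 28z + 2
Step 1: E′(-1) = -26; z₁ = -1 − 0.04·(-26) = 0.04
Step 2: E′(0.04) = 3.12; z₂ = 0.04 − 0.04·3.12 = -0.0848
Step 3: E′(-0.0848) = -0.3744; z₃ = -0.0848 − 0.04·(-0.3744) = -0.069824

-0.069824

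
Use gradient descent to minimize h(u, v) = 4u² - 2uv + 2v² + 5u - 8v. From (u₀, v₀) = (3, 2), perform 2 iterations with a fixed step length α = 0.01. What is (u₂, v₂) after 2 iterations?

∇h = (8u - 2v + 5, -2u + 4v - 8)
(u₁, v₁) = (3, 2) − 0.01·(25, -6) = (2.75, 2.06)
(u₂, v₂) = (2.75, 2.06) − 0.01·(22.88, -5.26) = (2.5212, 2.1126)

(2.5212, 2.1126)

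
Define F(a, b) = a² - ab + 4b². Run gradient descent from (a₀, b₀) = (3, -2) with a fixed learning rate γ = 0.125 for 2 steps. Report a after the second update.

∇F = (2a - b, -a + 8b)
Step 1: at (3, -2), ∇F = (8, -19) → (3, -2) − 0.125·(8, -19) = (2, 0.375)
Step 2: at (2, 0.375), ∇F = (3.625, 1) → (2, 0.375) − 0.125·(3.625, 1) = (1.546875, 0.25)
a = 1.546875

1.546875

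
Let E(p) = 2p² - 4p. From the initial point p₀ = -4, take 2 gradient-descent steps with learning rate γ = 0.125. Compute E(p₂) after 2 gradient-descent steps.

1.125

E′(p) = 4p - 4
p₁ = -4 − 0.125·(-20) = -1.5
p₂ = -1.5 − 0.125·(-10) = -0.25
E(-0.25) = 1.125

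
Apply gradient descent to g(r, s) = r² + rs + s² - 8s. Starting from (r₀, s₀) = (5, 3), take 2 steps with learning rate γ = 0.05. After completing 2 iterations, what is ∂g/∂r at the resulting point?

10.2925

∇g = (2r + s, r + 2s - 8)
Step 1: at (5, 3), ∇g = (13, 3) → (5, 3) − 0.05·(13, 3) = (4.35, 2.85)
Step 2: at (4.35, 2.85), ∇g = (11.55, 2.05) → (4.35, 2.85) − 0.05·(11.55, 2.05) = (3.7725, 2.7475)
∂g/∂r at (3.7725, 2.7475) = 10.2925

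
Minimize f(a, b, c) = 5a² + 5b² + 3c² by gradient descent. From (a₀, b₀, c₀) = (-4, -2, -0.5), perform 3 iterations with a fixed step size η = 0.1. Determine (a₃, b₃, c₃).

∇f = (10a, 10b, 6c)
(a₁, b₁, c₁) = (-4, -2, -0.5) − 0.1·(-40, -20, -3) = (0, 0, -0.2)
(a₂, b₂, c₂) = (0, 0, -0.2) − 0.1·(0, 0, -1.2) = (0, 0, -0.08)
(a₃, b₃, c₃) = (0, 0, -0.08) − 0.1·(0, 0, -0.48) = (0, 0, -0.032)

(0, 0, -0.032)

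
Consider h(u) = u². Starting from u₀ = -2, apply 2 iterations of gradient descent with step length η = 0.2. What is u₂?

-0.72

h′(u) = 2u
u₁ = -2 − 0.2·(-4) = -1.2
u₂ = -1.2 − 0.2·(-2.4) = -0.72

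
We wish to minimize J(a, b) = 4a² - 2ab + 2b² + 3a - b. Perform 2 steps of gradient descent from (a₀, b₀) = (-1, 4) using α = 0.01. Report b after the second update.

∇J = (8a - 2b + 3, -2a + 4b - 1)
Step 1: at (-1, 4), ∇J = (-13, 17) → (-1, 4) − 0.01·(-13, 17) = (-0.87, 3.83)
Step 2: at (-0.87, 3.83), ∇J = (-11.62, 16.06) → (-0.87, 3.83) − 0.01·(-11.62, 16.06) = (-0.7538, 3.6694)
b = 3.6694

3.6694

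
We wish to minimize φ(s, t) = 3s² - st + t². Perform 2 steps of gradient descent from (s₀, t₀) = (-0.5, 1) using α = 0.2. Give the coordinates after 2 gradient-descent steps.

(0.04, 0.36)

∇φ = (6s - t, -s + 2t)
(s₁, t₁) = (-0.5, 1) − 0.2·(-4, 2.5) = (0.3, 0.5)
(s₂, t₂) = (0.3, 0.5) − 0.2·(1.3, 0.7) = (0.04, 0.36)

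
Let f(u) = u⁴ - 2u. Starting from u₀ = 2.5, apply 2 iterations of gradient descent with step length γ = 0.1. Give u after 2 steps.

14.54555

f′(u) = 4u³ - 2
u₁ = 2.5 − 0.1·60.5 = -3.55
u₂ = -3.55 − 0.1·(-180.9555) = 14.54555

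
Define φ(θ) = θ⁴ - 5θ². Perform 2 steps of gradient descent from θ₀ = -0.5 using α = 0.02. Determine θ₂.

φ′(θ) = 4θ³ - 10θ
Step 1: φ′(-0.5) = 4.5; θ₁ = -0.5 − 0.02·4.5 = -0.59
Step 2: φ′(-0.59) = 5.078484; θ₂ = -0.59 − 0.02·5.078484 = -0.69156968

-0.69156968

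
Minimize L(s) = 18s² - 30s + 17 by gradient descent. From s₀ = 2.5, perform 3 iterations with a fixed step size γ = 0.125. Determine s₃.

-70.625

L′(s) = 36s - 30
s₁ = 2.5 − 0.125·60 = -5
s₂ = -5 − 0.125·(-210) = 21.25
s₃ = 21.25 − 0.125·735 = -70.625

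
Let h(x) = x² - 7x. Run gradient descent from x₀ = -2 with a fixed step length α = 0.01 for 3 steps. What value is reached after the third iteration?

h′(x) = 2x - 7
Step 1: h′(-2) = -11; x₁ = -2 − 0.01·(-11) = -1.89
Step 2: h′(-1.89) = -10.78; x₂ = -1.89 − 0.01·(-10.78) = -1.7822
Step 3: h′(-1.7822) = -10.5644; x₃ = -1.7822 − 0.01·(-10.5644) = -1.676556

-1.676556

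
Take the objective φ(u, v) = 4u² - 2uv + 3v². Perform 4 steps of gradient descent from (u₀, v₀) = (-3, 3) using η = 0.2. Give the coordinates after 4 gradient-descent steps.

(-1.8096, 1.1184)

∇φ = (8u - 2v, -2u + 6v)
Step 1: at (-3, 3), ∇φ = (-30, 24) → (-3, 3) − 0.2·(-30, 24) = (3, -1.8)
Step 2: at (3, -1.8), ∇φ = (27.6, -16.8) → (3, -1.8) − 0.2·(27.6, -16.8) = (-2.52, 1.56)
Step 3: at (-2.52, 1.56), ∇φ = (-23.28, 14.4) → (-2.52, 1.56) − 0.2·(-23.28, 14.4) = (2.136, -1.32)
Step 4: at (2.136, -1.32), ∇φ = (19.728, -12.192) → (2.136, -1.32) − 0.2·(19.728, -12.192) = (-1.8096, 1.1184)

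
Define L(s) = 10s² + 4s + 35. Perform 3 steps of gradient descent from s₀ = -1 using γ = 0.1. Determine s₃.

L′(s) = 20s + 4
Step 1: L′(-1) = -16; s₁ = -1 − 0.1·(-16) = 0.6
Step 2: L′(0.6) = 16; s₂ = 0.6 − 0.1·16 = -1
Step 3: L′(-1) = -16; s₃ = -1 − 0.1·(-16) = 0.6

0.6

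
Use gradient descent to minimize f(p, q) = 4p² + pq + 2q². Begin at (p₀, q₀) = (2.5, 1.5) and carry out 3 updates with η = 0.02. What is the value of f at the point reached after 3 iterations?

∇f = (8p + q, p + 4q)
(p₁, q₁) = (2.5, 1.5) − 0.02·(21.5, 8.5) = (2.07, 1.33)
(p₂, q₂) = (2.07, 1.33) − 0.02·(17.89, 7.39) = (1.7122, 1.1822)
(p₃, q₃) = (1.7122, 1.1822) − 0.02·(14.8798, 6.441) = (1.414604, 1.05338)
f(1.414604, 1.05338) = 11.713752317584

11.713752317584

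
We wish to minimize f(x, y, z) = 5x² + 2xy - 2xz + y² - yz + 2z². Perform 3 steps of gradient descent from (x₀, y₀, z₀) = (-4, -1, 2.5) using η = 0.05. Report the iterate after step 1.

(-1.65, -0.375, 1.55)

∇f = (10x + 2y - 2z, 2x + 2y - z, -2x - y + 4z)
Step 1: at (-4, -1, 2.5), ∇f = (-47, -12.5, 19) → (-4, -1, 2.5) − 0.05·(-47, -12.5, 19) = (-1.65, -0.375, 1.55)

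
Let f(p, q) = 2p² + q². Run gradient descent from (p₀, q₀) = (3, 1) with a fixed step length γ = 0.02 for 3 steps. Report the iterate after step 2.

(2.5392, 0.9216)

∇f = (4p, 2q)
Step 1: at (3, 1), ∇f = (12, 2) → (3, 1) − 0.02·(12, 2) = (2.76, 0.96)
Step 2: at (2.76, 0.96), ∇f = (11.04, 1.92) → (2.76, 0.96) − 0.02·(11.04, 1.92) = (2.5392, 0.9216)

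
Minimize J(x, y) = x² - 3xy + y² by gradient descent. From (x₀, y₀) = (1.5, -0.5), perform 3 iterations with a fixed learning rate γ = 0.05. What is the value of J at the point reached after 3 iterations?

∇J = (2x - 3y, -3x + 2y)
(x₁, y₁) = (1.5, -0.5) − 0.05·(4.5, -5.5) = (1.275, -0.225)
(x₂, y₂) = (1.275, -0.225) − 0.05·(3.225, -4.275) = (1.11375, -0.01125)
(x₃, y₃) = (1.11375, -0.01125) − 0.05·(2.26125, -3.36375) = (1.0006875, 0.1569375)
J(1.0006875, 0.1569375) = 0.55486866796875

0.55486866796875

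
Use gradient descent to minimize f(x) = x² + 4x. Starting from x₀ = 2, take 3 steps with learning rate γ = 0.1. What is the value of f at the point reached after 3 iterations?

0.194304

f′(x) = 2x + 4
x₁ = 2 − 0.1·8 = 1.2
x₂ = 1.2 − 0.1·6.4 = 0.56
x₃ = 0.56 − 0.1·5.12 = 0.048
f(0.048) = 0.194304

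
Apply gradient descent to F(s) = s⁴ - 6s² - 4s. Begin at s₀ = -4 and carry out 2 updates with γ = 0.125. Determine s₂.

F′(s) = 4s³ - 12s - 4
s₁ = -4 − 0.125·(-212) = 22.5
s₂ = 22.5 − 0.125·45288.5 = -5638.5625

-5638.5625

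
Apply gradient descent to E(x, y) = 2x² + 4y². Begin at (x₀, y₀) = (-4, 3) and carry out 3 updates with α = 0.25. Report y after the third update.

∇E = (4x, 8y)
Step 1: at (-4, 3), ∇E = (-16, 24) → (-4, 3) − 0.25·(-16, 24) = (0, -3)
Step 2: at (0, -3), ∇E = (0, -24) → (0, -3) − 0.25·(0, -24) = (0, 3)
Step 3: at (0, 3), ∇E = (0, 24) → (0, 3) − 0.25·(0, 24) = (0, -3)
y = -3

-3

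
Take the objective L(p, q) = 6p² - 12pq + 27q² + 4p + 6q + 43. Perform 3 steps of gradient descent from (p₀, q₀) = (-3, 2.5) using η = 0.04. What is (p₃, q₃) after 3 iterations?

(0.78816, -7.096736)

∇L = (12p - 12q + 4, -12p + 54q + 6)
Step 1: at (-3, 2.5), ∇L = (-62, 177) → (-3, 2.5) − 0.04·(-62, 177) = (-0.52, -4.58)
Step 2: at (-0.52, -4.58), ∇L = (52.72, -235.08) → (-0.52, -4.58) − 0.04·(52.72, -235.08) = (-2.6288, 4.8232)
Step 3: at (-2.6288, 4.8232), ∇L = (-85.424, 297.9984) → (-2.6288, 4.8232) − 0.04·(-85.424, 297.9984) = (0.78816, -7.096736)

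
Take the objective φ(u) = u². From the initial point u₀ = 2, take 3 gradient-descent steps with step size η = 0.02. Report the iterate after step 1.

φ′(u) = 2u
u₁ = 2 − 0.02·4 = 1.92

1.92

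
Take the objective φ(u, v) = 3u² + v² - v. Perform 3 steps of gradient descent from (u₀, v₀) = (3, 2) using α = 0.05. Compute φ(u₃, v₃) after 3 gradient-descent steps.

4.12226525

∇φ = (6u, 2v - 1)
Step 1: at (3, 2), ∇φ = (18, 3) → (3, 2) − 0.05·(18, 3) = (2.1, 1.85)
Step 2: at (2.1, 1.85), ∇φ = (12.6, 2.7) → (2.1, 1.85) − 0.05·(12.6, 2.7) = (1.47, 1.715)
Step 3: at (1.47, 1.715), ∇φ = (8.82, 2.43) → (1.47, 1.715) − 0.05·(8.82, 2.43) = (1.029, 1.5935)
φ(1.029, 1.5935) = 4.12226525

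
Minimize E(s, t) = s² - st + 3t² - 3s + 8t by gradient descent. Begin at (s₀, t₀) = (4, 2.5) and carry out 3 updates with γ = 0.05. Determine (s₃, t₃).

∇E = (2s - t - 3, -s + 6t + 8)
Step 1: at (4, 2.5), ∇E = (2.5, 19) → (4, 2.5) − 0.05·(2.5, 19) = (3.875, 1.55)
Step 2: at (3.875, 1.55), ∇E = (3.2, 13.425) → (3.875, 1.55) − 0.05·(3.2, 13.425) = (3.715, 0.87875)
Step 3: at (3.715, 0.87875), ∇E = (3.55125, 9.5575) → (3.715, 0.87875) − 0.05·(3.55125, 9.5575) = (3.5374375, 0.400875)

(3.5374375, 0.400875)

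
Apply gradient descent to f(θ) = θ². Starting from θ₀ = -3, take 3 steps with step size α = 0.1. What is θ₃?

f′(θ) = 2θ
Step 1: f′(-3) = -6; θ₁ = -3 − 0.1·(-6) = -2.4
Step 2: f′(-2.4) = -4.8; θ₂ = -2.4 − 0.1·(-4.8) = -1.92
Step 3: f′(-1.92) = -3.84; θ₃ = -1.92 − 0.1·(-3.84) = -1.536

-1.536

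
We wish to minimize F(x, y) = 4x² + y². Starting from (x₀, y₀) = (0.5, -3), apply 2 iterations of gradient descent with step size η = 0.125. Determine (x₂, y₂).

∇F = (8x, 2y)
(x₁, y₁) = (0.5, -3) − 0.125·(4, -6) = (0, -2.25)
(x₂, y₂) = (0, -2.25) − 0.125·(0, -4.5) = (0, -1.6875)

(0, -1.6875)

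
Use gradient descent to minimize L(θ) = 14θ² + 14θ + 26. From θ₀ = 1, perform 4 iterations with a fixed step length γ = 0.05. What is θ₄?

-0.4616

L′(θ) = 28θ + 14
θ₁ = 1 − 0.05·42 = -1.1
θ₂ = -1.1 − 0.05·(-16.8) = -0.26
θ₃ = -0.26 − 0.05·6.72 = -0.596
θ₄ = -0.596 − 0.05·(-2.688) = -0.4616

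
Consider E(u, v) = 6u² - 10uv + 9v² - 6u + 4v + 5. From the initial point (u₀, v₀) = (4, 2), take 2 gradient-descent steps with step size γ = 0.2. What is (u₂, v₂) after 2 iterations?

∇E = (12u - 10v - 6, -10u + 18v + 4)
(u₁, v₁) = (4, 2) − 0.2·(22, 0) = (-0.4, 2)
(u₂, v₂) = (-0.4, 2) − 0.2·(-30.8, 44) = (5.76, -6.8)

(5.76, -6.8)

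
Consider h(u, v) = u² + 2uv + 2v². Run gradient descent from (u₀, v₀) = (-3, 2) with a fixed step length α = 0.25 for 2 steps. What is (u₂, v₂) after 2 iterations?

(-2, 1.25)

∇h = (2u + 2v, 2u + 4v)
(u₁, v₁) = (-3, 2) − 0.25·(-2, 2) = (-2.5, 1.5)
(u₂, v₂) = (-2.5, 1.5) − 0.25·(-2, 1) = (-2, 1.25)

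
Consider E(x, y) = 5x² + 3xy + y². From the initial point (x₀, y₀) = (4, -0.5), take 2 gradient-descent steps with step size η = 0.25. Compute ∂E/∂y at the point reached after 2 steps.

37.8125

∇E = (10x + 3y, 3x + 2y)
(x₁, y₁) = (4, -0.5) − 0.25·(38.5, 11) = (-5.625, -3.25)
(x₂, y₂) = (-5.625, -3.25) − 0.25·(-66, -23.375) = (10.875, 2.59375)
∂E/∂y at (10.875, 2.59375) = 37.8125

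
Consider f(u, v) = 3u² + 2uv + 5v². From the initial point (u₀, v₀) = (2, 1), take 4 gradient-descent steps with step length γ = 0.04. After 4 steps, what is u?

∇f = (6u + 2v, 2u + 10v)
Step 1: at (2, 1), ∇f = (14, 14) → (2, 1) − 0.04·(14, 14) = (1.44, 0.44)
Step 2: at (1.44, 0.44), ∇f = (9.52, 7.28) → (1.44, 0.44) − 0.04·(9.52, 7.28) = (1.0592, 0.1488)
Step 3: at (1.0592, 0.1488), ∇f = (6.6528, 3.6064) → (1.0592, 0.1488) − 0.04·(6.6528, 3.6064) = (0.793088, 0.004544)
Step 4: at (0.793088, 0.004544), ∇f = (4.767616, 1.631616) → (0.793088, 0.004544) − 0.04·(4.767616, 1.631616) = (0.60238336, -0.06072064)
u = 0.60238336

0.60238336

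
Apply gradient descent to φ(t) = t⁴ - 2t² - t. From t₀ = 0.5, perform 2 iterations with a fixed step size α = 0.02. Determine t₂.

0.60069

φ′(t) = 4t³ - 4t - 1
Step 1: φ′(0.5) = -2.5; t₁ = 0.5 − 0.02·(-2.5) = 0.55
Step 2: φ′(0.55) = -2.5345; t₂ = 0.55 − 0.02·(-2.5345) = 0.60069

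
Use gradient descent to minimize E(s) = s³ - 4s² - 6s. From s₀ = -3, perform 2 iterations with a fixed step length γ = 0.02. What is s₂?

E′(s) = 3s² - 8s - 6
Step 1: E′(-3) = 45; s₁ = -3 − 0.02·45 = -3.9
Step 2: E′(-3.9) = 70.83; s₂ = -3.9 − 0.02·70.83 = -5.3166

-5.3166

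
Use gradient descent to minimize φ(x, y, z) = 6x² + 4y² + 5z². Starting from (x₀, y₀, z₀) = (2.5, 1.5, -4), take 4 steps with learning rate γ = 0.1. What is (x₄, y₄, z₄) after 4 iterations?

∇φ = (12x, 8y, 10z)
(x₁, y₁, z₁) = (2.5, 1.5, -4) − 0.1·(30, 12, -40) = (-0.5, 0.3, 0)
(x₂, y₂, z₂) = (-0.5, 0.3, 0) − 0.1·(-6, 2.4, 0) = (0.1, 0.06, 0)
(x₃, y₃, z₃) = (0.1, 0.06, 0) − 0.1·(1.2, 0.48, 0) = (-0.02, 0.012, 0)
(x₄, y₄, z₄) = (-0.02, 0.012, 0) − 0.1·(-0.24, 0.096, 0) = (0.004, 0.0024, 0)

(0.004, 0.0024, 0)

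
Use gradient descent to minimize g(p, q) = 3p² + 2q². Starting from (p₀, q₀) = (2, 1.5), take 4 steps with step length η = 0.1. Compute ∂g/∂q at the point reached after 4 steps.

∇g = (6p, 4q)
(p₁, q₁) = (2, 1.5) − 0.1·(12, 6) = (0.8, 0.9)
(p₂, q₂) = (0.8, 0.9) − 0.1·(4.8, 3.6) = (0.32, 0.54)
(p₃, q₃) = (0.32, 0.54) − 0.1·(1.92, 2.16) = (0.128, 0.324)
(p₄, q₄) = (0.128, 0.324) − 0.1·(0.768, 1.296) = (0.0512, 0.1944)
∂g/∂q at (0.0512, 0.1944) = 0.7776

0.7776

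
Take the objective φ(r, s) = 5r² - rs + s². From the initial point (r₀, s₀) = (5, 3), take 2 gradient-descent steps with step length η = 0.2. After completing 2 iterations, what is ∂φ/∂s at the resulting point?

∇φ = (10r - s, -r + 2s)
(r₁, s₁) = (5, 3) − 0.2·(47, 1) = (-4.4, 2.8)
(r₂, s₂) = (-4.4, 2.8) − 0.2·(-46.8, 10) = (4.96, 0.8)
∂φ/∂s at (4.96, 0.8) = -3.36

-3.36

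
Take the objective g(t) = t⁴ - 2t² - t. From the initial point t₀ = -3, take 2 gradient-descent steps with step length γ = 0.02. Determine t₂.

g′(t) = 4t³ - 4t - 1
Step 1: g′(-3) = -97; t₁ = -3 − 0.02·(-97) = -1.06
Step 2: g′(-1.06) = -1.524064; t₂ = -1.06 − 0.02·(-1.524064) = -1.02951872

-1.02951872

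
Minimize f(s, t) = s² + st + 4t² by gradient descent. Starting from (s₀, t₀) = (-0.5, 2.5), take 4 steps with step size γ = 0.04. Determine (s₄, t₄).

(-0.57152, 0.590464)

∇f = (2s + t, s + 8t)
Step 1: at (-0.5, 2.5), ∇f = (1.5, 19.5) → (-0.5, 2.5) − 0.04·(1.5, 19.5) = (-0.56, 1.72)
Step 2: at (-0.56, 1.72), ∇f = (0.6, 13.2) → (-0.56, 1.72) − 0.04·(0.6, 13.2) = (-0.584, 1.192)
Step 3: at (-0.584, 1.192), ∇f = (0.024, 8.952) → (-0.584, 1.192) − 0.04·(0.024, 8.952) = (-0.58496, 0.83392)
Step 4: at (-0.58496, 0.83392), ∇f = (-0.336, 6.0864) → (-0.58496, 0.83392) − 0.04·(-0.336, 6.0864) = (-0.57152, 0.590464)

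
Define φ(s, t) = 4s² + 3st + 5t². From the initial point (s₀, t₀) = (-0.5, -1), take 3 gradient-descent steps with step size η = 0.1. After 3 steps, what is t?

0.0015

∇φ = (8s + 3t, 3s + 10t)
(s₁, t₁) = (-0.5, -1) − 0.1·(-7, -11.5) = (0.2, 0.15)
(s₂, t₂) = (0.2, 0.15) − 0.1·(2.05, 2.1) = (-0.005, -0.06)
(s₃, t₃) = (-0.005, -0.06) − 0.1·(-0.22, -0.615) = (0.017, 0.0015)
t = 0.0015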